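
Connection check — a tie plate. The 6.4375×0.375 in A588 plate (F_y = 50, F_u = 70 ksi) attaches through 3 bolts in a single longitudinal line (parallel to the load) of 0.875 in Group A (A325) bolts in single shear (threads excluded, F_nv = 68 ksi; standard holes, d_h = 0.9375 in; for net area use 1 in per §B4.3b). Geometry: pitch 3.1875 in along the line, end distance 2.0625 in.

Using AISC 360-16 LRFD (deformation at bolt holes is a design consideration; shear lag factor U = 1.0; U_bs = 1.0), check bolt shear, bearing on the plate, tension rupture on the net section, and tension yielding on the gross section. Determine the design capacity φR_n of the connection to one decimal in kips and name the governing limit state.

92.0 kips (bolt shear governs)

Bolt shear: A_b = π(0.875)²/4 = 0.60132 in². φR_n = 0.75 × 68 × 0.60132 × 3 × 1 = 92.0 kips.
Bearing (0.375 in plate, F_u = 70 ksi): end bolts L_c = 2.0625 − 0.9375/2 = 1.59375, R_n = min(1.2×1.59375×0.375×70, 2.4×0.875×0.375×70) = 50.203 kips/bolt; interior L_c = 3.1875 − 0.9375 = 2.25, R_n = 55.125 kips/bolt. φR_n = 0.75 × (1×50.203 + 2×55.125) = 120.3 kips.
Tension rupture (net): A_n = (6.4375 − 1×1)×0.375 = 2.0391 in² (U = 1.0, A_e = A_n). φR_n = 0.75 × 70 × 2.0391 = 107.1 kips.
Tension yield (gross): A_g = 6.4375×0.375 = 2.4141 in². φR_n = 0.90 × 50 × 2.4141 = 108.6 kips.
Governing: min(92.0, 120.3, 107.1, 108.6) = 92.0 kips → bolt shear.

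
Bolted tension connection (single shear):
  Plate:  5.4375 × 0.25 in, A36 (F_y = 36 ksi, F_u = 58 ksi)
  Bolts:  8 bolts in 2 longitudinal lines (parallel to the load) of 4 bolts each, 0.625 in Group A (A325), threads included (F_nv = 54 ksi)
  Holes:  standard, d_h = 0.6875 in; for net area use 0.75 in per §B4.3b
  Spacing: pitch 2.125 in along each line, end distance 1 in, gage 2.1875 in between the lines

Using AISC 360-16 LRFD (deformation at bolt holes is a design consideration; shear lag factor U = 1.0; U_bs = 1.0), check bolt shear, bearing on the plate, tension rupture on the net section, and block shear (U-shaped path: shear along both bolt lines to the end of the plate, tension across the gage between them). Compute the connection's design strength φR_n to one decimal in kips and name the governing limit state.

42.8 kips (net-section rupture governs)

Bolt shear: A_b = π(0.625)²/4 = 0.3068 in². φR_n = 0.75 × 54 × 0.3068 × 8 × 1 = 99.4 kips.
Bearing (0.25 in plate, F_u = 58 ksi): end bolts L_c = 1 − 0.6875/2 = 0.65625, R_n = min(1.2×0.65625×0.25×58, 2.4×0.625×0.25×58) = 11.419 kips/bolt; interior L_c = 2.125 − 0.6875 = 1.4375, R_n = 21.75 kips/bolt. φR_n = 0.75 × (2×11.419 + 6×21.75) = 115.0 kips.
Tension rupture (net): A_n = (5.4375 − 2×0.75)×0.25 = 0.98438 in² (U = 1.0, A_e = A_n). φR_n = 0.75 × 58 × 0.98438 = 42.8 kips.
Block shear: shear path 2×[1+3×2.125] = 2×7.375 in, A_gv = 3.6875, A_nv = 2×(7.375 − 3.5×0.75)×0.25 = 2.375 in²; tension across gage: (2.1875 − 1×0.75)×0.25 = 0.35938 in². R_n = min(0.6×58×2.375, 0.6×36×3.6875) + 1.0×58×0.35938 = min(82.65, 79.65) + 20.844 = 100.49 kips. φR_n = 0.75 × 100.49 = 75.4 kips.
Governing: min(99.4, 115.0, 42.8, 75.4) = 42.8 kips → net-section rupture.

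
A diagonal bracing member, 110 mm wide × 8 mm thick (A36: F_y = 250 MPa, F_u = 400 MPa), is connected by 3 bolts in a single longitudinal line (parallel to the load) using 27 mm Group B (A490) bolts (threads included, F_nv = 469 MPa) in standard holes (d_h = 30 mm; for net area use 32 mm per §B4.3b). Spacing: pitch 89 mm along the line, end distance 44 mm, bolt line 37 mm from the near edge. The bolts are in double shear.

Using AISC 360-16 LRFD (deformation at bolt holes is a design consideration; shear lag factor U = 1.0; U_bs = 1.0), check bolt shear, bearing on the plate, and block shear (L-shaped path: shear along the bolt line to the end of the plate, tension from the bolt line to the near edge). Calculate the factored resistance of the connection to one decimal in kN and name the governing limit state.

Bolt shear: A_b = π(27)²/4 = 572.56 mm². φR_n = 0.75 × 469 × 572.56 × 3 × 2 = 1208.4 kN.
Bearing (8 mm plate, F_u = 400 MPa): end bolts L_c = 44 − 30/2 = 29, R_n = min(1.2×29×8×400, 2.4×27×8×400) = 111.36 kN/bolt; interior L_c = 89 − 30 = 59, R_n = 207.36 kN/bolt. φR_n = 0.75 × (1×111.36 + 2×207.36) = 394.6 kN.
Block shear: shear path 1×[44+2×89] = 1×222 mm, A_gv = 1776, A_nv = 1×(222 − 2.5×32)×8 = 1136 mm²; tension to near edge: (37 − 0.5×32)×8 = 168 mm². R_n = min(0.6×400×1136, 0.6×250×1776) + 1.0×400×168 = min(272.64, 266.4) + 67.2 = 333.6 kN. φR_n = 0.75 × 333.6 = 250.2 kN.
Governing: min(1208.4, 394.6, 250.2) = 250.2 kN → block shear.

250.2 kN (block shear governs)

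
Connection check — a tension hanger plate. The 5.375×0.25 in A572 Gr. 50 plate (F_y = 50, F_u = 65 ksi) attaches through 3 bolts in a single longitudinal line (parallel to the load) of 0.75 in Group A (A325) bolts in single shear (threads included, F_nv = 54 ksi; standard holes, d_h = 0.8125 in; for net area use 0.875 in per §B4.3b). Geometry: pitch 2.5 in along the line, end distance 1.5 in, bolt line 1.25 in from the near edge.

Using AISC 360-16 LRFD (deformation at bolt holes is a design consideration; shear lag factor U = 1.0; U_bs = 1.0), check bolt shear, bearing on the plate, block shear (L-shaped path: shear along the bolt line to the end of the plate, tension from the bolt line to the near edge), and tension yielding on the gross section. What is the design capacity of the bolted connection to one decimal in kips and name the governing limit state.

41.4 kips (block shear governs)

Bolt shear: A_b = π(0.75)²/4 = 0.44179 in². φR_n = 0.75 × 54 × 0.44179 × 3 × 1 = 53.7 kips.
Bearing (0.25 in plate, F_u = 65 ksi): end bolts L_c = 1.5 − 0.8125/2 = 1.09375, R_n = min(1.2×1.09375×0.25×65, 2.4×0.75×0.25×65) = 21.328 kips/bolt; interior L_c = 2.5 − 0.8125 = 1.6875, R_n = 29.25 kips/bolt. φR_n = 0.75 × (1×21.328 + 2×29.25) = 59.9 kips.
Block shear: shear path 1×[1.5+2×2.5] = 1×6.5 in, A_gv = 1.625, A_nv = 1×(6.5 − 2.5×0.875)×0.25 = 1.0781 in²; tension to near edge: (1.25 − 0.5×0.875)×0.25 = 0.20313 in². R_n = min(0.6×65×1.0781, 0.6×50×1.625) + 1.0×65×0.20313 = min(42.046, 48.75) + 13.203 = 55.249 kips. φR_n = 0.75 × 55.249 = 41.4 kips.
Tension yield (gross): A_g = 5.375×0.25 = 1.3438 in². φR_n = 0.90 × 50 × 1.3438 = 60.5 kips.
Governing: min(53.7, 59.9, 41.4, 60.5) = 41.4 kips → block shear.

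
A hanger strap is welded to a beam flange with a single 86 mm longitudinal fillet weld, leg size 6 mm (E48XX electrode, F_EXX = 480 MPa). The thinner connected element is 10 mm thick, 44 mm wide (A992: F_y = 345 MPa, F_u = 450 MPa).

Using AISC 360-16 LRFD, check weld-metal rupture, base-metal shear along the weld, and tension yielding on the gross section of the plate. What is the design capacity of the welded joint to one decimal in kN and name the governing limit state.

78.8 kN (weld metal governs)

Weld metal: throat = 0.707×6 = 4.242 mm, L = 86 mm. φR_n = 0.75 × 0.6 × 480 × 4.242 × 86 = 78.8 kN.
Base metal shear (10 mm plate): yield φR_n = 1.0×0.6×345×10×86 = 178.0 kN; rupture φR_n = 0.75×0.6×450×10×86 = 174.2 kN; take 174.2 kN (rupture).
Tension yield (gross): A_g = 44×10 = 440 mm². φR_n = 0.90 × 345 × 440 = 136.6 kN.
Governing: min(78.8, 174.2, 136.6) = 78.8 kN → weld metal.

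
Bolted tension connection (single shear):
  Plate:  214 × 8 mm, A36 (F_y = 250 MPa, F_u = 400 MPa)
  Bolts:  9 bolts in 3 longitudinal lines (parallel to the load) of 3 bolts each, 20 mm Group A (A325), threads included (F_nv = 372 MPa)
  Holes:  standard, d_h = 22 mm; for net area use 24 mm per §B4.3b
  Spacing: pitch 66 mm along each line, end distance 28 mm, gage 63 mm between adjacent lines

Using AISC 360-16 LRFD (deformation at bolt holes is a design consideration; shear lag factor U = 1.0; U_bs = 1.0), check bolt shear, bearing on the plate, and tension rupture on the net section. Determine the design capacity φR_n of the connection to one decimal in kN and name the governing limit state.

340.8 kN (net-section rupture governs)

Bolt shear: A_b = π(20)²/4 = 314.16 mm². φR_n = 0.75 × 372 × 314.16 × 9 × 1 = 788.9 kN.
Bearing (8 mm plate, F_u = 400 MPa): end bolts L_c = 28 − 22/2 = 17, R_n = min(1.2×17×8×400, 2.4×20×8×400) = 65.28 kN/bolt; interior L_c = 66 − 22 = 44, R_n = 153.6 kN/bolt. φR_n = 0.75 × (3×65.28 + 6×153.6) = 838.1 kN.
Tension rupture (net): A_n = (214 − 3×24)×8 = 1136 mm² (U = 1.0, A_e = A_n). φR_n = 0.75 × 400 × 1136 = 340.8 kN.
Governing: min(788.9, 838.1, 340.8) = 340.8 kN → net-section rupture.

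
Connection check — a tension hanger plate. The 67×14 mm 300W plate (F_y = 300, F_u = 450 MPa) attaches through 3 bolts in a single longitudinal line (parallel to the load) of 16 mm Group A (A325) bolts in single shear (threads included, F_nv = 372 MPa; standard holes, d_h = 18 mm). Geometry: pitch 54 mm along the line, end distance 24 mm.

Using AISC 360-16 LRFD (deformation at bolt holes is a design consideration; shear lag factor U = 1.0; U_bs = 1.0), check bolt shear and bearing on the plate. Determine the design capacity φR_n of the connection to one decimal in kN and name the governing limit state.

Bolt shear: A_b = π(16)²/4 = 201.06 mm². φR_n = 0.75 × 372 × 201.06 × 3 × 1 = 168.3 kN.
Bearing (14 mm plate, F_u = 450 MPa): end bolts L_c = 24 − 18/2 = 15, R_n = min(1.2×15×14×450, 2.4×16×14×450) = 113.4 kN/bolt; interior L_c = 54 − 18 = 36, R_n = 241.92 kN/bolt. φR_n = 0.75 × (1×113.4 + 2×241.92) = 447.9 kN.
Governing: min(168.3, 447.9) = 168.3 kN → bolt shear.

168.3 kN (bolt shear governs)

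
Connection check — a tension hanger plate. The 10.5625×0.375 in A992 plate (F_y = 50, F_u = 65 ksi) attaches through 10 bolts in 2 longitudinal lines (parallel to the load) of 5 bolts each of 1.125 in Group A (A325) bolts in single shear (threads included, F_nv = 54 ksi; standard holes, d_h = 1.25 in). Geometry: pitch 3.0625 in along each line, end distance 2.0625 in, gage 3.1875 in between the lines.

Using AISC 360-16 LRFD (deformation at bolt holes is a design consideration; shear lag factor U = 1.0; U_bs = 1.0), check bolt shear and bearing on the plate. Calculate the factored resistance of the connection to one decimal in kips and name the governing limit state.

Bolt shear: A_b = π(1.125)²/4 = 0.99402 in². φR_n = 0.75 × 54 × 0.99402 × 10 × 1 = 402.6 kips.
Bearing (0.375 in plate, F_u = 65 ksi): end bolts L_c = 2.0625 − 1.25/2 = 1.4375, R_n = min(1.2×1.4375×0.375×65, 2.4×1.125×0.375×65) = 42.047 kips/bolt; interior L_c = 3.0625 − 1.25 = 1.8125, R_n = 53.016 kips/bolt. φR_n = 0.75 × (2×42.047 + 8×53.016) = 381.2 kips.
Governing: min(402.6, 381.2) = 381.2 kips → bearing.

381.2 kips (bearing governs)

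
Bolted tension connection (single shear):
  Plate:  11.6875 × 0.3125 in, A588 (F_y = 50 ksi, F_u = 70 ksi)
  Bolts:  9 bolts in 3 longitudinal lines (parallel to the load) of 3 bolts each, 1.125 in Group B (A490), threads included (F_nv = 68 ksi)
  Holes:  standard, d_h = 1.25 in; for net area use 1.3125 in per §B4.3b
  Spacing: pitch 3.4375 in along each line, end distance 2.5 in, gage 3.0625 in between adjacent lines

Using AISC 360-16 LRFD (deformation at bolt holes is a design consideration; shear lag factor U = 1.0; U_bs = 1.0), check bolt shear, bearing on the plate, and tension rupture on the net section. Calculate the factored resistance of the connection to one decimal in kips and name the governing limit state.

Bolt shear: A_b = π(1.125)²/4 = 0.99402 in². φR_n = 0.75 × 68 × 0.99402 × 9 × 1 = 456.3 kips.
Bearing (0.3125 in plate, F_u = 70 ksi): end bolts L_c = 2.5 − 1.25/2 = 1.875, R_n = min(1.2×1.875×0.3125×70, 2.4×1.125×0.3125×70) = 49.219 kips/bolt; interior L_c = 3.4375 − 1.25 = 2.1875, R_n = 57.422 kips/bolt. φR_n = 0.75 × (3×49.219 + 6×57.422) = 369.1 kips.
Tension rupture (net): A_n = (11.6875 − 3×1.3125)×0.3125 = 2.4219 in² (U = 1.0, A_e = A_n). φR_n = 0.75 × 70 × 2.4219 = 127.1 kips.
Governing: min(456.3, 369.1, 127.1) = 127.1 kips → net-section rupture.

127.1 kips (net-section rupture governs)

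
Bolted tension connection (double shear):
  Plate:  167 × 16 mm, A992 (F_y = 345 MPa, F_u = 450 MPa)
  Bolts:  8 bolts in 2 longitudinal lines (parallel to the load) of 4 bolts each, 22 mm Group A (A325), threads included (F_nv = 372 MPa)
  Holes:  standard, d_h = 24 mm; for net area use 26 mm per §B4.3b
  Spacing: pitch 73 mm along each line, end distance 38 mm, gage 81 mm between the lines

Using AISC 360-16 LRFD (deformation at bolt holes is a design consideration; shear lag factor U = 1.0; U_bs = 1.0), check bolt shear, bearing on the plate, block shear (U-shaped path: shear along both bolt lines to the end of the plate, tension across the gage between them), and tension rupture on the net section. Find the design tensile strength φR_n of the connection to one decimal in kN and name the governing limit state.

621.0 kN (net-section rupture governs)

Bolt shear: A_b = π(22)²/4 = 380.13 mm². φR_n = 0.75 × 372 × 380.13 × 8 × 2 = 1696.9 kN.
Bearing (16 mm plate, F_u = 450 MPa): end bolts L_c = 38 − 24/2 = 26, R_n = min(1.2×26×16×450, 2.4×22×16×450) = 224.64 kN/bolt; interior L_c = 73 − 24 = 49, R_n = 380.16 kN/bolt. φR_n = 0.75 × (2×224.64 + 6×380.16) = 2047.7 kN.
Block shear: shear path 2×[38+3×73] = 2×257 mm, A_gv = 8224, A_nv = 2×(257 − 3.5×26)×16 = 5312 mm²; tension across gage: (81 − 1×26)×16 = 880 mm². R_n = min(0.6×450×5312, 0.6×345×8224) + 1.0×450×880 = min(1434.2, 1702.4) + 396 = 1830.2 kN. φR_n = 0.75 × 1830.2 = 1372.7 kN.
Tension rupture (net): A_n = (167 − 2×26)×16 = 1840 mm² (U = 1.0, A_e = A_n). φR_n = 0.75 × 450 × 1840 = 621.0 kN.
Governing: min(1696.9, 2047.7, 1372.7, 621.0) = 621.0 kN → net-section rupture.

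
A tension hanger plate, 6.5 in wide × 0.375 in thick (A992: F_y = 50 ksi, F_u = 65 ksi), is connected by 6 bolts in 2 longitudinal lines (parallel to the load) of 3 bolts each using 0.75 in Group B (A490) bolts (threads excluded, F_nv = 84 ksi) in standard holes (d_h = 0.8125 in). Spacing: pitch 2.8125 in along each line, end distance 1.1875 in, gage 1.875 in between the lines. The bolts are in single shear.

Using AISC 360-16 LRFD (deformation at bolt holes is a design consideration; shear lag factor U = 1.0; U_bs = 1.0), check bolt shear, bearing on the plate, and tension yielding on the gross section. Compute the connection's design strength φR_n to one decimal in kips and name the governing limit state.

Bolt shear: A_b = π(0.75)²/4 = 0.44179 in². φR_n = 0.75 × 84 × 0.44179 × 6 × 1 = 167.0 kips.
Bearing (0.375 in plate, F_u = 65 ksi): end bolts L_c = 1.1875 − 0.8125/2 = 0.78125, R_n = min(1.2×0.78125×0.375×65, 2.4×0.75×0.375×65) = 22.852 kips/bolt; interior L_c = 2.8125 − 0.8125 = 2, R_n = 43.875 kips/bolt. φR_n = 0.75 × (2×22.852 + 4×43.875) = 165.9 kips.
Tension yield (gross): A_g = 6.5×0.375 = 2.4375 in². φR_n = 0.90 × 50 × 2.4375 = 109.7 kips.
Governing: min(167.0, 165.9, 109.7) = 109.7 kips → gross-section yield.

109.7 kips (gross-section yield governs)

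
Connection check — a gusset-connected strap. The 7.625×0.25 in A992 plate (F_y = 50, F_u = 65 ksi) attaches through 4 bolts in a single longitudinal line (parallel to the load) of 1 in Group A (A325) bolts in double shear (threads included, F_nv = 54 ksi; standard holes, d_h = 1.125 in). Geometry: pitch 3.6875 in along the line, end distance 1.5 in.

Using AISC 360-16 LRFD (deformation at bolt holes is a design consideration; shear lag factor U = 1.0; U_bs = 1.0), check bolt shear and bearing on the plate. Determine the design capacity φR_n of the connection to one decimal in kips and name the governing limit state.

Bolt shear: A_b = π(1)²/4 = 0.7854 in². φR_n = 0.75 × 54 × 0.7854 × 4 × 2 = 254.5 kips.
Bearing (0.25 in plate, F_u = 65 ksi): end bolts L_c = 1.5 − 1.125/2 = 0.9375, R_n = min(1.2×0.9375×0.25×65, 2.4×1×0.25×65) = 18.281 kips/bolt; interior L_c = 3.6875 − 1.125 = 2.5625, R_n = 39 kips/bolt. φR_n = 0.75 × (1×18.281 + 3×39) = 101.5 kips.
Governing: min(254.5, 101.5) = 101.5 kips → bearing.

101.5 kips (bearing governs)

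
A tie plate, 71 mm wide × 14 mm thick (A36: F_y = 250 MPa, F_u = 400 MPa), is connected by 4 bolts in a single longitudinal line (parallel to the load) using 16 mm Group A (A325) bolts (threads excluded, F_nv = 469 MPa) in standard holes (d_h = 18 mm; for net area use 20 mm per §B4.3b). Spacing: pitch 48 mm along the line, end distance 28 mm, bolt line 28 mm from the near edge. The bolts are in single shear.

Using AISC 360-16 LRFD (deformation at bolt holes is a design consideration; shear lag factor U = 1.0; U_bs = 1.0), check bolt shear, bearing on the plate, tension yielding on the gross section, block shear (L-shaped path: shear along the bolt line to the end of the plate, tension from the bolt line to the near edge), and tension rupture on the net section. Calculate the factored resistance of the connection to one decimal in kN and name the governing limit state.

Bolt shear: A_b = π(16)²/4 = 201.06 mm². φR_n = 0.75 × 469 × 201.06 × 4 × 1 = 282.9 kN.
Bearing (14 mm plate, F_u = 400 MPa): end bolts L_c = 28 − 18/2 = 19, R_n = min(1.2×19×14×400, 2.4×16×14×400) = 127.68 kN/bolt; interior L_c = 48 − 18 = 30, R_n = 201.6 kN/bolt. φR_n = 0.75 × (1×127.68 + 3×201.6) = 549.4 kN.
Tension yield (gross): A_g = 71×14 = 994 mm². φR_n = 0.90 × 250 × 994 = 223.7 kN.
Block shear: shear path 1×[28+3×48] = 1×172 mm, A_gv = 2408, A_nv = 1×(172 − 3.5×20)×14 = 1428 mm²; tension to near edge: (28 − 0.5×20)×14 = 252 mm². R_n = min(0.6×400×1428, 0.6×250×2408) + 1.0×400×252 = min(342.72, 361.2) + 100.8 = 443.52 kN. φR_n = 0.75 × 443.52 = 332.6 kN.
Tension rupture (net): A_n = (71 − 1×20)×14 = 714 mm² (U = 1.0, A_e = A_n). φR_n = 0.75 × 400 × 714 = 214.2 kN.
Governing: min(282.9, 549.4, 223.7, 332.6, 214.2) = 214.2 kN → net-section rupture.

214.2 kN (net-section rupture governs)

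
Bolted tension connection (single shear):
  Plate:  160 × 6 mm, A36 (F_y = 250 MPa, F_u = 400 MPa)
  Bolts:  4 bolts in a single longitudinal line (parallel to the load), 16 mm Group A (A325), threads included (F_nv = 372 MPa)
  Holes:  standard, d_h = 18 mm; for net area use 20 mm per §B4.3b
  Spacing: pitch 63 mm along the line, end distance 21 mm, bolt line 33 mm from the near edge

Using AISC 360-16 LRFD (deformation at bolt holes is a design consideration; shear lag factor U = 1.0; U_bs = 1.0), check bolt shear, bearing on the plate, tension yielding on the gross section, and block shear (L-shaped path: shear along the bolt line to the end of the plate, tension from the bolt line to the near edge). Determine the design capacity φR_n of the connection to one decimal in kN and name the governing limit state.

183.2 kN (block shear governs)

Bolt shear: A_b = π(16)²/4 = 201.06 mm². φR_n = 0.75 × 372 × 201.06 × 4 × 1 = 224.4 kN.
Bearing (6 mm plate, F_u = 400 MPa): end bolts L_c = 21 − 18/2 = 12, R_n = min(1.2×12×6×400, 2.4×16×6×400) = 34.56 kN/bolt; interior L_c = 63 − 18 = 45, R_n = 92.16 kN/bolt. φR_n = 0.75 × (1×34.56 + 3×92.16) = 233.3 kN.
Tension yield (gross): A_g = 160×6 = 960 mm². φR_n = 0.90 × 250 × 960 = 216.0 kN.
Block shear: shear path 1×[21+3×63] = 1×210 mm, A_gv = 1260, A_nv = 1×(210 − 3.5×20)×6 = 840 mm²; tension to near edge: (33 − 0.5×20)×6 = 138 mm². R_n = min(0.6×400×840, 0.6×250×1260) + 1.0×400×138 = min(201.6, 189) + 55.2 = 244.2 kN. φR_n = 0.75 × 244.2 = 183.2 kN.
Governing: min(224.4, 233.3, 216.0, 183.2) = 183.2 kN → block shear.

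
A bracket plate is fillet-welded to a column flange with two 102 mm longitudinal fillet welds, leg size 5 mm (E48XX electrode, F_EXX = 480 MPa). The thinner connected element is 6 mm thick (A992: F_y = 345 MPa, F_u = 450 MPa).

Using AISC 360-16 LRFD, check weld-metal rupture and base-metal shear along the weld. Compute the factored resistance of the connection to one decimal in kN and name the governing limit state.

Weld metal: throat = 0.707×5 = 3.535 mm, L = 2×102 = 204 mm. φR_n = 0.75 × 0.6 × 480 × 3.535 × 204 = 155.8 kN.
Base metal shear (6 mm plate): yield φR_n = 1.0×0.6×345×6×204 = 253.4 kN; rupture φR_n = 0.75×0.6×450×6×204 = 247.9 kN; take 247.9 kN (rupture).
Governing: min(155.8, 247.9) = 155.8 kN → weld metal.

155.8 kN (weld metal governs)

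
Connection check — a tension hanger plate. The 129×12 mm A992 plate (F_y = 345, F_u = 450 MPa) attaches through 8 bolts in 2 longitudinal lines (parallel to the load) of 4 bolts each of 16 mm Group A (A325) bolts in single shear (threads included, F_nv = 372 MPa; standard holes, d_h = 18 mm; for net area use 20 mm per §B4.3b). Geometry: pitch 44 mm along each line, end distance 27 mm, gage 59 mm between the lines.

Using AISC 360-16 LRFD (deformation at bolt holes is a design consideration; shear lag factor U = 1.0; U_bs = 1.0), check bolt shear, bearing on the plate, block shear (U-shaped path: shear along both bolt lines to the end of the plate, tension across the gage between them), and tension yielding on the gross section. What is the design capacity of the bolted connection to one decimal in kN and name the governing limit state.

448.8 kN (bolt shear governs)

Bolt shear: A_b = π(16)²/4 = 201.06 mm². φR_n = 0.75 × 372 × 201.06 × 8 × 1 = 448.8 kN.
Bearing (12 mm plate, F_u = 450 MPa): end bolts L_c = 27 − 18/2 = 18, R_n = min(1.2×18×12×450, 2.4×16×12×450) = 116.64 kN/bolt; interior L_c = 44 − 18 = 26, R_n = 168.48 kN/bolt. φR_n = 0.75 × (2×116.64 + 6×168.48) = 933.1 kN.
Block shear: shear path 2×[27+3×44] = 2×159 mm, A_gv = 3816, A_nv = 2×(159 − 3.5×20)×12 = 2136 mm²; tension across gage: (59 − 1×20)×12 = 468 mm². R_n = min(0.6×450×2136, 0.6×345×3816) + 1.0×450×468 = min(576.72, 789.91) + 210.6 = 787.32 kN. φR_n = 0.75 × 787.32 = 590.5 kN.
Tension yield (gross): A_g = 129×12 = 1548 mm². φR_n = 0.90 × 345 × 1548 = 480.7 kN.
Governing: min(448.8, 933.1, 590.5, 480.7) = 448.8 kN → bolt shear.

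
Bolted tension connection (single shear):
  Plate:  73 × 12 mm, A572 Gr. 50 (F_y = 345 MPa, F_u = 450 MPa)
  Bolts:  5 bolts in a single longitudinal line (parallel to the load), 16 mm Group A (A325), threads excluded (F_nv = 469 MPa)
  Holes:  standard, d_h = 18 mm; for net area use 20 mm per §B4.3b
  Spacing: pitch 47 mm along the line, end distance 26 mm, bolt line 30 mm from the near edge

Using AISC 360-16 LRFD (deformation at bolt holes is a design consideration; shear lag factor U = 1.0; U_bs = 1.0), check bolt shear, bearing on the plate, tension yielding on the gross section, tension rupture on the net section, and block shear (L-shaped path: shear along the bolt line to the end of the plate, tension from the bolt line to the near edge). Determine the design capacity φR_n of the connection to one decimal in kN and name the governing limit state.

214.7 kN (net-section rupture governs)

Bolt shear: A_b = π(16)²/4 = 201.06 mm². φR_n = 0.75 × 469 × 201.06 × 5 × 1 = 353.6 kN.
Bearing (12 mm plate, F_u = 450 MPa): end bolts L_c = 26 − 18/2 = 17, R_n = min(1.2×17×12×450, 2.4×16×12×450) = 110.16 kN/bolt; interior L_c = 47 − 18 = 29, R_n = 187.92 kN/bolt. φR_n = 0.75 × (1×110.16 + 4×187.92) = 646.4 kN.
Tension yield (gross): A_g = 73×12 = 876 mm². φR_n = 0.90 × 345 × 876 = 272.0 kN.
Tension rupture (net): A_n = (73 − 1×20)×12 = 636 mm² (U = 1.0, A_e = A_n). φR_n = 0.75 × 450 × 636 = 214.7 kN.
Block shear: shear path 1×[26+4×47] = 1×214 mm, A_gv = 2568, A_nv = 1×(214 − 4.5×20)×12 = 1488 mm²; tension to near edge: (30 − 0.5×20)×12 = 240 mm². R_n = min(0.6×450×1488, 0.6×345×2568) + 1.0×450×240 = min(401.76, 531.58) + 108 = 509.76 kN. φR_n = 0.75 × 509.76 = 382.3 kN.
Governing: min(353.6, 646.4, 272.0, 214.7, 382.3) = 214.7 kN → net-section rupture.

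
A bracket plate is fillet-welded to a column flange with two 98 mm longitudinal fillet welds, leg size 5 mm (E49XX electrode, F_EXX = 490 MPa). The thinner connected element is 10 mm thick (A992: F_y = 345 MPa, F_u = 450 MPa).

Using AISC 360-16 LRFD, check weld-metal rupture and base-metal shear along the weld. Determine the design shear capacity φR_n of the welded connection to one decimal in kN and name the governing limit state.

Weld metal: throat = 0.707×5 = 3.535 mm, L = 2×98 = 196 mm. φR_n = 0.75 × 0.6 × 490 × 3.535 × 196 = 152.8 kN.
Base metal shear (10 mm plate): yield φR_n = 1.0×0.6×345×10×196 = 405.7 kN; rupture φR_n = 0.75×0.6×450×10×196 = 396.9 kN; take 396.9 kN (rupture).
Governing: min(152.8, 396.9) = 152.8 kN → weld metal.

152.8 kN (weld metal governs)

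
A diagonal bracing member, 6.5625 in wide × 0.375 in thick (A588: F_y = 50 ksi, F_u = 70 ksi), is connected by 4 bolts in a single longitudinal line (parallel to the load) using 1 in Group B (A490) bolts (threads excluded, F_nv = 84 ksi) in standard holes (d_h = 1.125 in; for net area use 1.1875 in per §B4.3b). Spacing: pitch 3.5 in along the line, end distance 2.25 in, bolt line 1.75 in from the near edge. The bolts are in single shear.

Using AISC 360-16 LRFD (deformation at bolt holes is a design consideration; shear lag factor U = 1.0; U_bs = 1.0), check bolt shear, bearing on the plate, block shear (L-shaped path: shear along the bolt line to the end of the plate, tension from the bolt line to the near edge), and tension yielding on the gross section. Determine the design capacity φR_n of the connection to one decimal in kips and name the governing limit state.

Bolt shear: A_b = π(1)²/4 = 0.7854 in². φR_n = 0.75 × 84 × 0.7854 × 4 × 1 = 197.9 kips.
Bearing (0.375 in plate, F_u = 70 ksi): end bolts L_c = 2.25 − 1.125/2 = 1.6875, R_n = min(1.2×1.6875×0.375×70, 2.4×1×0.375×70) = 53.156 kips/bolt; interior L_c = 3.5 − 1.125 = 2.375, R_n = 63 kips/bolt. φR_n = 0.75 × (1×53.156 + 3×63) = 181.6 kips.
Block shear: shear path 1×[2.25+3×3.5] = 1×12.75 in, A_gv = 4.7813, A_nv = 1×(12.75 − 3.5×1.1875)×0.375 = 3.2227 in²; tension to near edge: (1.75 − 0.5×1.1875)×0.375 = 0.43359 in². R_n = min(0.6×70×3.2227, 0.6×50×4.7813) + 1.0×70×0.43359 = min(135.35, 143.44) + 30.351 = 165.7 kips. φR_n = 0.75 × 165.7 = 124.3 kips.
Tension yield (gross): A_g = 6.5625×0.375 = 2.4609 in². φR_n = 0.90 × 50 × 2.4609 = 110.7 kips.
Governing: min(197.9, 181.6, 124.3, 110.7) = 110.7 kips → gross-section yield.

110.7 kips (gross-section yield governs)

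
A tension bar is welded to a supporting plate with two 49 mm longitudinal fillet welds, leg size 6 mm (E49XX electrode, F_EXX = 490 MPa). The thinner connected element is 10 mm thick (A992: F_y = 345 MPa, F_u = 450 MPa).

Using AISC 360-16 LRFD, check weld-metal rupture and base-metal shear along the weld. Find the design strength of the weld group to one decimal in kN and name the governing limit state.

Weld metal: throat = 0.707×6 = 4.242 mm, L = 2×49 = 98 mm. φR_n = 0.75 × 0.6 × 490 × 4.242 × 98 = 91.7 kN.
Base metal shear (10 mm plate): yield φR_n = 1.0×0.6×345×10×98 = 202.9 kN; rupture φR_n = 0.75×0.6×450×10×98 = 198.5 kN; take 198.5 kN (rupture).
Governing: min(91.7, 198.5) = 91.7 kN → weld metal.

91.7 kN (weld metal governs)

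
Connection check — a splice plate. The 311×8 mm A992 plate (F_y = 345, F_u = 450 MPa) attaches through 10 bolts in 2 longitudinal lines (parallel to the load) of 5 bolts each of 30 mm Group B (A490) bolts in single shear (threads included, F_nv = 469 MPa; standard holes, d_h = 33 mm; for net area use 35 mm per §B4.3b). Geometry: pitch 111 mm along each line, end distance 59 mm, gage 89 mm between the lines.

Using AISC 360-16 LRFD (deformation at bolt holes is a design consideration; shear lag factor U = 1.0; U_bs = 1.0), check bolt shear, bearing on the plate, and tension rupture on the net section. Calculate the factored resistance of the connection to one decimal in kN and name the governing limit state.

650.7 kN (net-section rupture governs)

Bolt shear: A_b = π(30)²/4 = 706.86 mm². φR_n = 0.75 × 469 × 706.86 × 10 × 1 = 2486.4 kN.
Bearing (8 mm plate, F_u = 450 MPa): end bolts L_c = 59 − 33/2 = 42.5, R_n = min(1.2×42.5×8×450, 2.4×30×8×450) = 183.6 kN/bolt; interior L_c = 111 − 33 = 78, R_n = 259.2 kN/bolt. φR_n = 0.75 × (2×183.6 + 8×259.2) = 1830.6 kN.
Tension rupture (net): A_n = (311 − 2×35)×8 = 1928 mm² (U = 1.0, A_e = A_n). φR_n = 0.75 × 450 × 1928 = 650.7 kN.
Governing: min(2486.4, 1830.6, 650.7) = 650.7 kN → net-section rupture.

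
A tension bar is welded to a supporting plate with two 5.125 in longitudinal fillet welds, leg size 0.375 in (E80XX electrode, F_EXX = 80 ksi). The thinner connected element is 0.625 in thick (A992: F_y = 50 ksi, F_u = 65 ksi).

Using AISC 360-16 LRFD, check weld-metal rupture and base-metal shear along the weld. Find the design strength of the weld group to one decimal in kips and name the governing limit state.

97.8 kips (weld metal governs)

Weld metal: throat = 0.707×0.375 = 0.26513 in, L = 2×5.125 = 10.25 in. φR_n = 0.75 × 0.6 × 80 × 0.26513 × 10.25 = 97.8 kips.
Base metal shear (0.625 in plate): yield φR_n = 1.0×0.6×50×0.625×10.25 = 192.2 kips; rupture φR_n = 0.75×0.6×65×0.625×10.25 = 187.4 kips; take 187.4 kips (rupture).
Governing: min(97.8, 187.4) = 97.8 kips → weld metal.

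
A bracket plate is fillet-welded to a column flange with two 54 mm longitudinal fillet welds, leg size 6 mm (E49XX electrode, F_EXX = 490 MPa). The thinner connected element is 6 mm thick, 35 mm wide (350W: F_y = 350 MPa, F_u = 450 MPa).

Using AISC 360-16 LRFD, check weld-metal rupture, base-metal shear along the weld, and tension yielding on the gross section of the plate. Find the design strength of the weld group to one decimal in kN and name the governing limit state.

Weld metal: throat = 0.707×6 = 4.242 mm, L = 2×54 = 108 mm. φR_n = 0.75 × 0.6 × 490 × 4.242 × 108 = 101.0 kN.
Base metal shear (6 mm plate): yield φR_n = 1.0×0.6×350×6×108 = 136.1 kN; rupture φR_n = 0.75×0.6×450×6×108 = 131.2 kN; take 131.2 kN (rupture).
Tension yield (gross): A_g = 35×6 = 210 mm². φR_n = 0.90 × 350 × 210 = 66.2 kN.
Governing: min(101.0, 131.2, 66.2) = 66.2 kN → gross-section yield.

66.2 kN (gross-section yield governs)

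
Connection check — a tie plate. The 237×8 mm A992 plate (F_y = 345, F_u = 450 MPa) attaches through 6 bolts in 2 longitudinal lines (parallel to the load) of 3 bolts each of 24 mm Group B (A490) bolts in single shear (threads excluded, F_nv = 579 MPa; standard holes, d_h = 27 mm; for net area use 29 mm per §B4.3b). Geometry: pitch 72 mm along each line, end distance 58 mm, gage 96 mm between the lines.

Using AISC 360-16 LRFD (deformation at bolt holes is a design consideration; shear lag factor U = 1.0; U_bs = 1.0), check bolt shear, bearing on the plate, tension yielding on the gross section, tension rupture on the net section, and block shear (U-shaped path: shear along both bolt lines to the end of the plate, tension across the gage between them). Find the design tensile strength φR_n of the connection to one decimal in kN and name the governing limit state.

Bolt shear: A_b = π(24)²/4 = 452.39 mm². φR_n = 0.75 × 579 × 452.39 × 6 × 1 = 1178.7 kN.
Bearing (8 mm plate, F_u = 450 MPa): end bolts L_c = 58 − 27/2 = 44.5, R_n = min(1.2×44.5×8×450, 2.4×24×8×450) = 192.24 kN/bolt; interior L_c = 72 − 27 = 45, R_n = 194.4 kN/bolt. φR_n = 0.75 × (2×192.24 + 4×194.4) = 871.6 kN.
Tension yield (gross): A_g = 237×8 = 1896 mm². φR_n = 0.90 × 345 × 1896 = 588.7 kN.
Tension rupture (net): A_n = (237 − 2×29)×8 = 1432 mm² (U = 1.0, A_e = A_n). φR_n = 0.75 × 450 × 1432 = 483.3 kN.
Block shear: shear path 2×[58+2×72] = 2×202 mm, A_gv = 3232, A_nv = 2×(202 − 2.5×29)×8 = 2072 mm²; tension across gage: (96 − 1×29)×8 = 536 mm². R_n = min(0.6×450×2072, 0.6×345×3232) + 1.0×450×536 = min(559.44, 669.02) + 241.2 = 800.64 kN. φR_n = 0.75 × 800.64 = 600.5 kN.
Governing: min(1178.7, 871.6, 588.7, 483.3, 600.5) = 483.3 kN → net-section rupture.

483.3 kN (net-section rupture governs)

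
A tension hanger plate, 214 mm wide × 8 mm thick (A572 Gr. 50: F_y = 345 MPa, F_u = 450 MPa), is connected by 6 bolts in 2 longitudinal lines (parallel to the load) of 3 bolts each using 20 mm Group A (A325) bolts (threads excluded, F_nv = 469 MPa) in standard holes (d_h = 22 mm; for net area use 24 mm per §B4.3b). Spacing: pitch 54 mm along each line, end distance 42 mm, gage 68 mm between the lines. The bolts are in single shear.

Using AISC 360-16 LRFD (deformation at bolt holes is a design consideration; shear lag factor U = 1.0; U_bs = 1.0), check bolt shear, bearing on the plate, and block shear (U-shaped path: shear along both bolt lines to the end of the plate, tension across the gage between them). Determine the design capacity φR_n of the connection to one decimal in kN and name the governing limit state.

Bolt shear: A_b = π(20)²/4 = 314.16 mm². φR_n = 0.75 × 469 × 314.16 × 6 × 1 = 663.0 kN.
Bearing (8 mm plate, F_u = 450 MPa): end bolts L_c = 42 − 22/2 = 31, R_n = min(1.2×31×8×450, 2.4×20×8×450) = 133.92 kN/bolt; interior L_c = 54 − 22 = 32, R_n = 138.24 kN/bolt. φR_n = 0.75 × (2×133.92 + 4×138.24) = 615.6 kN.
Block shear: shear path 2×[42+2×54] = 2×150 mm, A_gv = 2400, A_nv = 2×(150 − 2.5×24)×8 = 1440 mm²; tension across gage: (68 − 1×24)×8 = 352 mm². R_n = min(0.6×450×1440, 0.6×345×2400) + 1.0×450×352 = min(388.8, 496.8) + 158.4 = 547.2 kN. φR_n = 0.75 × 547.2 = 410.4 kN.
Governing: min(663.0, 615.6, 410.4) = 410.4 kN → block shear.

410.4 kN (block shear governs)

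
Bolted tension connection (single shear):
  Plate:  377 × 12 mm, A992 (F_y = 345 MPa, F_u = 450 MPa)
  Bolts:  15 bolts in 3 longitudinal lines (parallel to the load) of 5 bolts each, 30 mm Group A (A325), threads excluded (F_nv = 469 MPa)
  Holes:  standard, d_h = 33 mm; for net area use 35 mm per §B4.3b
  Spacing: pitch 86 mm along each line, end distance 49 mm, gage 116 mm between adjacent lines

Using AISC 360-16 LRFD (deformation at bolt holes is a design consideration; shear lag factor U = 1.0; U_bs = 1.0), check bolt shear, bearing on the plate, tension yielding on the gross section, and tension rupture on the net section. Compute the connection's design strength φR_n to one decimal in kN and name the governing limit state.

1101.6 kN (net-section rupture governs)

Bolt shear: A_b = π(30)²/4 = 706.86 mm². φR_n = 0.75 × 469 × 706.86 × 15 × 1 = 3729.6 kN.
Bearing (12 mm plate, F_u = 450 MPa): end bolts L_c = 49 − 33/2 = 32.5, R_n = min(1.2×32.5×12×450, 2.4×30×12×450) = 210.6 kN/bolt; interior L_c = 86 − 33 = 53, R_n = 343.44 kN/bolt. φR_n = 0.75 × (3×210.6 + 12×343.44) = 3564.8 kN.
Tension yield (gross): A_g = 377×12 = 4524 mm². φR_n = 0.90 × 345 × 4524 = 1404.7 kN.
Tension rupture (net): A_n = (377 − 3×35)×12 = 3264 mm² (U = 1.0, A_e = A_n). φR_n = 0.75 × 450 × 3264 = 1101.6 kN.
Governing: min(3729.6, 3564.8, 1404.7, 1101.6) = 1101.6 kN → net-section rupture.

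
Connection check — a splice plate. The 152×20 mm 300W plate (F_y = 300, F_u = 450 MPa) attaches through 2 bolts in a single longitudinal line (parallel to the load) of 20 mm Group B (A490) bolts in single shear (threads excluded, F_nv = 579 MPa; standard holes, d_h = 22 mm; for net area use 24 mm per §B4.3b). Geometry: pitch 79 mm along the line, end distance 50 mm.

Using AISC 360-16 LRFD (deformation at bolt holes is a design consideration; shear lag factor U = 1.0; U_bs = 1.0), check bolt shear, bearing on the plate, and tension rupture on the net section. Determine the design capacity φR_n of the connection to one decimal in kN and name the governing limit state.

Bolt shear: A_b = π(20)²/4 = 314.16 mm². φR_n = 0.75 × 579 × 314.16 × 2 × 1 = 272.8 kN.
Bearing (20 mm plate, F_u = 450 MPa): end bolts L_c = 50 − 22/2 = 39, R_n = min(1.2×39×20×450, 2.4×20×20×450) = 421.2 kN/bolt; interior L_c = 79 − 22 = 57, R_n = 432 kN/bolt. φR_n = 0.75 × (1×421.2 + 1×432) = 639.9 kN.
Tension rupture (net): A_n = (152 − 1×24)×20 = 2560 mm² (U = 1.0, A_e = A_n). φR_n = 0.75 × 450 × 2560 = 864.0 kN.
Governing: min(272.8, 639.9, 864.0) = 272.8 kN → bolt shear.

272.8 kN (bolt shear governs)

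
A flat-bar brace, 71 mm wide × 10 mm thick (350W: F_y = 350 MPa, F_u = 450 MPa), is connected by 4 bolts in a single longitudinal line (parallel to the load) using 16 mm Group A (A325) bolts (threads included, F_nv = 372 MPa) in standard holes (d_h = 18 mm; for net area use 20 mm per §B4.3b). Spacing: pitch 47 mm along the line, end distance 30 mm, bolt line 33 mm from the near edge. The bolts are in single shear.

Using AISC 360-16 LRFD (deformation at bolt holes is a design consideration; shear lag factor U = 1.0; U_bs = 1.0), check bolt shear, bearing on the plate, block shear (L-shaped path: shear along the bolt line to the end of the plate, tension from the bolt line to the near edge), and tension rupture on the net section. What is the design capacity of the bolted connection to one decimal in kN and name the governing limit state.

Bolt shear: A_b = π(16)²/4 = 201.06 mm². φR_n = 0.75 × 372 × 201.06 × 4 × 1 = 224.4 kN.
Bearing (10 mm plate, F_u = 450 MPa): end bolts L_c = 30 − 18/2 = 21, R_n = min(1.2×21×10×450, 2.4×16×10×450) = 113.4 kN/bolt; interior L_c = 47 − 18 = 29, R_n = 156.6 kN/bolt. φR_n = 0.75 × (1×113.4 + 3×156.6) = 437.4 kN.
Block shear: shear path 1×[30+3×47] = 1×171 mm, A_gv = 1710, A_nv = 1×(171 − 3.5×20)×10 = 1010 mm²; tension to near edge: (33 − 0.5×20)×10 = 230 mm². R_n = min(0.6×450×1010, 0.6×350×1710) + 1.0×450×230 = min(272.7, 359.1) + 103.5 = 376.2 kN. φR_n = 0.75 × 376.2 = 282.2 kN.
Tension rupture (net): A_n = (71 − 1×20)×10 = 510 mm² (U = 1.0, A_e = A_n). φR_n = 0.75 × 450 × 510 = 172.1 kN.
Governing: min(224.4, 437.4, 282.2, 172.1) = 172.1 kN → net-section rupture.

172.1 kN (net-section rupture governs)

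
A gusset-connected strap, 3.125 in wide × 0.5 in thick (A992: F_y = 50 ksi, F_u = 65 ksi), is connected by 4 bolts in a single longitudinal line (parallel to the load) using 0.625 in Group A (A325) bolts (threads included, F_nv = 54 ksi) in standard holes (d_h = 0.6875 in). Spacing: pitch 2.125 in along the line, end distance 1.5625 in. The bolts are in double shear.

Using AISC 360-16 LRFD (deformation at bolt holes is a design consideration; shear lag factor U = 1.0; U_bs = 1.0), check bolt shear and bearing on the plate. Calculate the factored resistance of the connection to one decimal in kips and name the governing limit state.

Bolt shear: A_b = π(0.625)²/4 = 0.3068 in². φR_n = 0.75 × 54 × 0.3068 × 4 × 2 = 99.4 kips.
Bearing (0.5 in plate, F_u = 65 ksi): end bolts L_c = 1.5625 − 0.6875/2 = 1.21875, R_n = min(1.2×1.21875×0.5×65, 2.4×0.625×0.5×65) = 47.531 kips/bolt; interior L_c = 2.125 − 0.6875 = 1.4375, R_n = 48.75 kips/bolt. φR_n = 0.75 × (1×47.531 + 3×48.75) = 145.3 kips.
Governing: min(99.4, 145.3) = 99.4 kips → bolt shear.

99.4 kips (bolt shear governs)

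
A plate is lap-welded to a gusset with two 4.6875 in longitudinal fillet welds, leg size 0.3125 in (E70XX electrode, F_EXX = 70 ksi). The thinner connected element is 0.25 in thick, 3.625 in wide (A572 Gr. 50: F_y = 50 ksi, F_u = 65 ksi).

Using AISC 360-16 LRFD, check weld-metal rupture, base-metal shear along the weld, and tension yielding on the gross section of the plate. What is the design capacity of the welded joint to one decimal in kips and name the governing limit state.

Weld metal: throat = 0.707×0.3125 = 0.22094 in, L = 2×4.6875 = 9.375 in. φR_n = 0.75 × 0.6 × 70 × 0.22094 × 9.375 = 65.2 kips.
Base metal shear (0.25 in plate): yield φR_n = 1.0×0.6×50×0.25×9.375 = 70.3 kips; rupture φR_n = 0.75×0.6×65×0.25×9.375 = 68.6 kips; take 68.6 kips (rupture).
Tension yield (gross): A_g = 3.625×0.25 = 0.90625 in². φR_n = 0.90 × 50 × 0.90625 = 40.8 kips.
Governing: min(65.2, 68.6, 40.8) = 40.8 kips → gross-section yield.

40.8 kips (gross-section yield governs)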